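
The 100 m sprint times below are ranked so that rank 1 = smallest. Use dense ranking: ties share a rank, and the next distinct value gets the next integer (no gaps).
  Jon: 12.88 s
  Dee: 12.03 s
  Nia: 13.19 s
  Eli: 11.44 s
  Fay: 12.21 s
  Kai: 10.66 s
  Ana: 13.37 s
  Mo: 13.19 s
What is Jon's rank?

Sorted (ascending): 10.66, 11.44, 12.03, 12.21, 12.88, 13.19, 13.19, 13.37
The 2 values of 13.19 share dense rank 6.
Remaining distinct values take the next consecutive integers.
Jon has value 12.88 s → rank 5.

5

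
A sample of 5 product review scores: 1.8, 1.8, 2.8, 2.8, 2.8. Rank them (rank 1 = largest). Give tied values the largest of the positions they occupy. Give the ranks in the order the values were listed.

Sorted (descending): 2.8, 2.8, 2.8, 1.8, 1.8
The 3 values of 2.8 occupy positions 1–3 → each gets rank 3.
The 2 values of 1.8 occupy positions 4–5 → each gets rank 5.

5, 5, 3, 3, 3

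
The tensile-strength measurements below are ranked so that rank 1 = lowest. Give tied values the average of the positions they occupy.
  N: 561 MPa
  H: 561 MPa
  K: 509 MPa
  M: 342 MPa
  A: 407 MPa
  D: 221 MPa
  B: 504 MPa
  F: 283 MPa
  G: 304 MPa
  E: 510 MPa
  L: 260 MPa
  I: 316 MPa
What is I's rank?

Sorted (ascending): 221, 260, 283, 304, 316, 342, 407, 504, 509, 510, 561, 561
The 2 values of 561 occupy positions 11–12 → average rank (11+12)/2 = 11.5.
I has value 316 MPa → rank 5.

5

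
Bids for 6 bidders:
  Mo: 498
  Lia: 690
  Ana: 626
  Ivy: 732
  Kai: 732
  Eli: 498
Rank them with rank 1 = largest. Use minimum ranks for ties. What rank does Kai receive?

Sorted (descending): 732, 732, 690, 626, 498, 498
The 2 values of 732 occupy positions 1–2 → each gets rank 1.
The 2 values of 498 occupy positions 5–6 → each gets rank 5.
Kai has value 732 → rank 1.

1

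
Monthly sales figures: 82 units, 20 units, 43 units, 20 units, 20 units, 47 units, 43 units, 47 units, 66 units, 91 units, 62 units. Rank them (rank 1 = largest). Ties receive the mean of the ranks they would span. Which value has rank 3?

Sorted (descending): 91, 82, 66, 62, 47, 47, 43, 43, 20, 20, 20
The 2 values of 47 occupy positions 5–6 → average rank (5+6)/2 = 5.5.
The 2 values of 43 occupy positions 7–8 → average rank (7+8)/2 = 7.5.
The 3 values of 20 occupy positions 9–11 → average rank 10.
Rank 3 → value 66.

66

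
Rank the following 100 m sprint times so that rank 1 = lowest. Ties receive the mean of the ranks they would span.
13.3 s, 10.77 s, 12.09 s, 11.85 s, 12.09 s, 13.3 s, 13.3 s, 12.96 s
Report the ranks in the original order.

Sorted (ascending): 10.77, 11.85, 12.09, 12.09, 12.96, 13.3, 13.3, 13.3
The 2 values of 12.09 occupy positions 3–4 → average rank (3+4)/2 = 3.5.
The 3 values of 13.3 occupy positions 6–8 → average rank 7.

7, 1, 3.5, 2, 3.5, 7, 7, 5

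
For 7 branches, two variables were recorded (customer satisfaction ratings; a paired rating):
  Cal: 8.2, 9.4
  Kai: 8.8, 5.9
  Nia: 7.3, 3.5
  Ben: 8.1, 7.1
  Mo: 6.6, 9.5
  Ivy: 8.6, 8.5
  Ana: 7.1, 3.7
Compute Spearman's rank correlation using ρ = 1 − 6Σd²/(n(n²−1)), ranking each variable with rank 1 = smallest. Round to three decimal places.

Ranks of variable 1: 5, 7, 3, 4, 1, 6, 2
Ranks of variable 2: 6, 3, 1, 4, 7, 5, 2
d = r₁ − r₂: -1, 4, 2, 0, -6, 1, 0
d²: 1, 16, 4, 0, 36, 1, 0; Σd² = 58
ρ = 1 − 6·58/(7·48) = 1 − 348/336 = -0.036

-0.036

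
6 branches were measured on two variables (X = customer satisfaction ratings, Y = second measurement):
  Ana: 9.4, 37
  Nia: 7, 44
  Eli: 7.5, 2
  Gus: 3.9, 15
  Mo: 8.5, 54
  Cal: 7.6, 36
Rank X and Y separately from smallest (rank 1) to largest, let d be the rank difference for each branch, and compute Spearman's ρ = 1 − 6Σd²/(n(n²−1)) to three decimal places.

0.429

Ranks of variable 1: 6, 2, 3, 1, 5, 4
Ranks of variable 2: 4, 5, 1, 2, 6, 3
d = r₁ − r₂: 2, -3, 2, -1, -1, 1
d²: 4, 9, 4, 1, 1, 1; Σd² = 20
ρ = 1 − 6·20/(6·35) = 1 − 120/210 = 0.429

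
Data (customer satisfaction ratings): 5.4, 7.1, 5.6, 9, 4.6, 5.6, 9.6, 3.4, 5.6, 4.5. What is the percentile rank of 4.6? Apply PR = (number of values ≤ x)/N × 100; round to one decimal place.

N = 10.
Strictly below 4.6: 2. Equal to 4.6: 1.
PR = 3/10 × 100 = 30.0

30.0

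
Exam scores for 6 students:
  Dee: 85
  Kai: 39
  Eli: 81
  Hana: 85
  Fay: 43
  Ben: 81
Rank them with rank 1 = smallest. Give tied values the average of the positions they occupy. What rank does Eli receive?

Sorted (ascending): 39, 43, 81, 81, 85, 85
The 2 values of 81 occupy positions 3–4 → average rank (3+4)/2 = 3.5.
The 2 values of 85 occupy positions 5–6 → average rank (5+6)/2 = 5.5.
Eli has value 81 → rank 3.5.

3.5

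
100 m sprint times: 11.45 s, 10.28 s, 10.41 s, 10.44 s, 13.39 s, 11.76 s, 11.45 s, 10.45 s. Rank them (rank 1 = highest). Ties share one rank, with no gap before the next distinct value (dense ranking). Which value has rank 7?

Sorted (descending): 13.39, 11.76, 11.45, 11.45, 10.45, 10.44, 10.41, 10.28
The 2 values of 11.45 share dense rank 3.
Remaining distinct values take the next consecutive integers.
Rank 7 → value 10.28.

10.28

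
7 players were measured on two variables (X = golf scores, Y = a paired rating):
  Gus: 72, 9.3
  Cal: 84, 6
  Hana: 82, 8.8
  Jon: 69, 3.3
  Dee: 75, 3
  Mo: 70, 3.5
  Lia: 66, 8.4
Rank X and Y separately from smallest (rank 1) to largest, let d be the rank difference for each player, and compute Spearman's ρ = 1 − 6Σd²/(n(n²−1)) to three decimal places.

0.107

Ranks of variable 1: 4, 7, 6, 2, 5, 3, 1
Ranks of variable 2: 7, 4, 6, 2, 1, 3, 5
d = r₁ − r₂: -3, 3, 0, 0, 4, 0, -4
d²: 9, 9, 0, 0, 16, 0, 16; Σd² = 50
ρ = 1 − 6·50/(7·48) = 1 − 300/336 = 0.107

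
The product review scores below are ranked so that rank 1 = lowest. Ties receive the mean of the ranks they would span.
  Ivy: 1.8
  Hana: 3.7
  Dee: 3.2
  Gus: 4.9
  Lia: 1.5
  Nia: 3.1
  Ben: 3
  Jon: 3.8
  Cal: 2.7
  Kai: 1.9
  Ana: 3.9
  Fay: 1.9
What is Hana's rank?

Sorted (ascending): 1.5, 1.8, 1.9, 1.9, 2.7, 3, 3.1, 3.2, 3.7, 3.8, 3.9, 4.9
The 2 values of 1.9 occupy positions 3–4 → average rank (3+4)/2 = 3.5.
Hana has value 3.7 → rank 9.

9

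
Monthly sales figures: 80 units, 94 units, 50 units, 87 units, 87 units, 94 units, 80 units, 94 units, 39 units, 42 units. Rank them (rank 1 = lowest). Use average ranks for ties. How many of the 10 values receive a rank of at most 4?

3

Sorted (ascending): 39, 42, 50, 80, 80, 87, 87, 94, 94, 94
The 2 values of 80 occupy positions 4–5 → average rank (4+5)/2 = 4.5.
The 2 values of 87 occupy positions 6–7 → average rank (6+7)/2 = 6.5.
The 3 values of 94 occupy positions 8–10 → average rank 9.
Ranks ≤ 4: {1, 2, 3} → 3 values.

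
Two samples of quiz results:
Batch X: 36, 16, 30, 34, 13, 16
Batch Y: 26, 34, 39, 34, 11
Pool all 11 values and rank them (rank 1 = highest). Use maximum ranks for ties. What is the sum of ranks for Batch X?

Sorted (descending): 39, 36, 34, 34, 34, 30, 26, 16, 16, 13, 11
The 3 values of 34 occupy positions 3–5 → each gets rank 5.
The 2 values of 16 occupy positions 8–9 → each gets rank 9.
Batch X values → pooled ranks: 36→2, 16→9, 30→6, 34→5, 13→10, 16→9
Rank sum = 2 + 9 + 6 + 5 + 10 + 9 = 41

41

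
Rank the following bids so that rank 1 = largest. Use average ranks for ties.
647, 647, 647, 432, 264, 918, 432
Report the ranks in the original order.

3, 3, 3, 5.5, 7, 1, 5.5

Sorted (descending): 918, 647, 647, 647, 432, 432, 264
The 3 values of 647 occupy positions 2–4 → average rank 3.
The 2 values of 432 occupy positions 5–6 → average rank (5+6)/2 = 5.5.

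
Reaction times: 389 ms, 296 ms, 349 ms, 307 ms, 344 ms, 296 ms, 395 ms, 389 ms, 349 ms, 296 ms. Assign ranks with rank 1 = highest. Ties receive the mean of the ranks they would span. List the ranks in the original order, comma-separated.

Sorted (descending): 395, 389, 389, 349, 349, 344, 307, 296, 296, 296
The 2 values of 389 occupy positions 2–3 → average rank (2+3)/2 = 2.5.
The 2 values of 349 occupy positions 4–5 → average rank (4+5)/2 = 4.5.
The 3 values of 296 occupy positions 8–10 → average rank 9.

2.5, 9, 4.5, 7, 6, 9, 1, 2.5, 4.5, 9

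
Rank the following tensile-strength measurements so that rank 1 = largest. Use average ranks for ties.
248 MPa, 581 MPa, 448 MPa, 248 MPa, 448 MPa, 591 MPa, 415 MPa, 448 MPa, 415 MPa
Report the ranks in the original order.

8.5, 2, 4, 8.5, 4, 1, 6.5, 4, 6.5

Sorted (descending): 591, 581, 448, 448, 448, 415, 415, 248, 248
The 3 values of 448 occupy positions 3–5 → average rank 4.
The 2 values of 415 occupy positions 6–7 → average rank (6+7)/2 = 6.5.
The 2 values of 248 occupy positions 8–9 → average rank (8+9)/2 = 8.5.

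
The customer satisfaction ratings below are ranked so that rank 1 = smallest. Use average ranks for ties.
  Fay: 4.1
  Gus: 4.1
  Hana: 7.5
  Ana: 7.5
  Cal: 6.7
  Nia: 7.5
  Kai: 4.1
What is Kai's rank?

Sorted (ascending): 4.1, 4.1, 4.1, 6.7, 7.5, 7.5, 7.5
The 3 values of 4.1 occupy positions 1–3 → average rank 2.
The 3 values of 7.5 occupy positions 5–7 → average rank 6.
Kai has value 4.1 → rank 2.

2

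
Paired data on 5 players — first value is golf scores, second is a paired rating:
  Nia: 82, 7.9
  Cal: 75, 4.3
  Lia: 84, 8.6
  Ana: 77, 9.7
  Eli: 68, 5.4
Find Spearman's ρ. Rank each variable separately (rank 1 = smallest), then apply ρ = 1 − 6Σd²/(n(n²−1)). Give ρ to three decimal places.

0.600

Ranks of variable 1: 4, 2, 5, 3, 1
Ranks of variable 2: 3, 1, 4, 5, 2
d = r₁ − r₂: 1, 1, 1, -2, -1
d²: 1, 1, 1, 4, 1; Σd² = 8
ρ = 1 − 6·8/(5·24) = 1 − 48/120 = 0.600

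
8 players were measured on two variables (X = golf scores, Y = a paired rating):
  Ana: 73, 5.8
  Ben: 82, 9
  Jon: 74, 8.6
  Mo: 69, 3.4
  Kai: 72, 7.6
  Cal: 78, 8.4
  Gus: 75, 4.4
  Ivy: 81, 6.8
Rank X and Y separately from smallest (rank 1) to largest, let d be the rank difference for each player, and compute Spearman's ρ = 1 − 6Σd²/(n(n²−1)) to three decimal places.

0.571

Ranks of variable 1: 3, 8, 4, 1, 2, 6, 5, 7
Ranks of variable 2: 3, 8, 7, 1, 5, 6, 2, 4
d = r₁ − r₂: 0, 0, -3, 0, -3, 0, 3, 3
d²: 0, 0, 9, 0, 9, 0, 9, 9; Σd² = 36
ρ = 1 − 6·36/(8·63) = 1 − 216/504 = 0.571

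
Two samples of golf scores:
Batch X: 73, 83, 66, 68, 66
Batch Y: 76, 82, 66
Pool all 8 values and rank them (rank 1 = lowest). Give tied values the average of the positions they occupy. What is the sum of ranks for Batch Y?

15

Sorted (ascending): 66, 66, 66, 68, 73, 76, 82, 83
The 3 values of 66 occupy positions 1–3 → average rank 2.
Batch Y values → pooled ranks: 76→6, 82→7, 66→2
Rank sum = 6 + 7 + 2 = 15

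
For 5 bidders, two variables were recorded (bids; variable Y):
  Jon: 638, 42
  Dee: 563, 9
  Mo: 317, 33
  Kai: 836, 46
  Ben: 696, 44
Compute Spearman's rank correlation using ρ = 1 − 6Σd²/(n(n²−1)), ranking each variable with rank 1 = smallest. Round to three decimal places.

Ranks of variable 1: 3, 2, 1, 5, 4
Ranks of variable 2: 3, 1, 2, 5, 4
d = r₁ − r₂: 0, 1, -1, 0, 0
d²: 0, 1, 1, 0, 0; Σd² = 2
ρ = 1 − 6·2/(5·24) = 1 − 12/120 = 0.900

0.900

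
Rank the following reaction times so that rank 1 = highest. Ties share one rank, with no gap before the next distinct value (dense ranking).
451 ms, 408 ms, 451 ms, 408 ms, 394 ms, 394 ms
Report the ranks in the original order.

1, 2, 1, 2, 3, 3

Sorted (descending): 451, 451, 408, 408, 394, 394
The 2 values of 451 share dense rank 1.
The 2 values of 408 share dense rank 2.
The 2 values of 394 share dense rank 3.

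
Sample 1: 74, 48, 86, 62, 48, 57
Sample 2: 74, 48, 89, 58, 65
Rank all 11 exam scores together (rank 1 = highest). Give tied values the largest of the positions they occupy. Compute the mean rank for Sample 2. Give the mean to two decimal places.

5.60

Sorted (descending): 89, 86, 74, 74, 65, 62, 58, 57, 48, 48, 48
The 2 values of 74 occupy positions 3–4 → each gets rank 4.
The 3 values of 48 occupy positions 9–11 → each gets rank 11.
Sample 2 values → pooled ranks: 74→4, 48→11, 89→1, 58→7, 65→5
Mean rank = (4 + 11 + 1 + 7 + 5) / 5 = 5.60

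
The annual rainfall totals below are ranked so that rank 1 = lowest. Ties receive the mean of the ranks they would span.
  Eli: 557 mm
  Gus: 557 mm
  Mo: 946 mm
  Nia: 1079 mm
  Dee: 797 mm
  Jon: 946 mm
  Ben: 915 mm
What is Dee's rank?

3

Sorted (ascending): 557, 557, 797, 915, 946, 946, 1079
The 2 values of 557 occupy positions 1–2 → average rank (1+2)/2 = 1.5.
The 2 values of 946 occupy positions 5–6 → average rank (5+6)/2 = 5.5.
Dee has value 797 mm → rank 3.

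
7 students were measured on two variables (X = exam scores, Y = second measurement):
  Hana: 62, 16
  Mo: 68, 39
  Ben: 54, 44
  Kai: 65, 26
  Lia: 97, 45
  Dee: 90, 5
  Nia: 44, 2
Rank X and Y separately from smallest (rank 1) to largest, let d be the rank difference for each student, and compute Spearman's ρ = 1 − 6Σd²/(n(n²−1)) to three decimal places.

Ranks of variable 1: 3, 5, 2, 4, 7, 6, 1
Ranks of variable 2: 3, 5, 6, 4, 7, 2, 1
d = r₁ − r₂: 0, 0, -4, 0, 0, 4, 0
d²: 0, 0, 16, 0, 0, 16, 0; Σd² = 32
ρ = 1 − 6·32/(7·48) = 1 − 192/336 = 0.429

0.429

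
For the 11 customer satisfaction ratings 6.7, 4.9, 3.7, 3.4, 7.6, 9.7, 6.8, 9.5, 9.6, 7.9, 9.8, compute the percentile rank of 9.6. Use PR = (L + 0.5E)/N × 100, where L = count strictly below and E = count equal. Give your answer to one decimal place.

77.3

N = 11.
Strictly below 9.6: 8. Equal to 9.6: 1.
PR = (8 + 0.5·1)/11 × 100 = 77.3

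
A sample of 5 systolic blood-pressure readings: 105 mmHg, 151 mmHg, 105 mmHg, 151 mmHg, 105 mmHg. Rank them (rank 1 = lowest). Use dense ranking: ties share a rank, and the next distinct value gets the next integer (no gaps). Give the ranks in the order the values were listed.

1, 2, 1, 2, 1

Sorted (ascending): 105, 105, 105, 151, 151
The 3 values of 105 share dense rank 1.
The 2 values of 151 share dense rank 2.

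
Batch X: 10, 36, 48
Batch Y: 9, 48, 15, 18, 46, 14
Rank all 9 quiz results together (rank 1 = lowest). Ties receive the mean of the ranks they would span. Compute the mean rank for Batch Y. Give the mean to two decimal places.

Sorted (ascending): 9, 10, 14, 15, 18, 36, 46, 48, 48
The 2 values of 48 occupy positions 8–9 → average rank (8+9)/2 = 8.5.
Batch Y values → pooled ranks: 9→1, 48→8.5, 15→4, 18→5, 46→7, 14→3
Mean rank = (1 + 8.5 + 4 + 5 + 7 + 3) / 6 = 4.75

4.75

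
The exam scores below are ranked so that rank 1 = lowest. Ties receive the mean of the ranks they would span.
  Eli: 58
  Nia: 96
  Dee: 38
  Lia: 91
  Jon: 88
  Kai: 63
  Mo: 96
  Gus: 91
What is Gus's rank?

5.5

Sorted (ascending): 38, 58, 63, 88, 91, 91, 96, 96
The 2 values of 91 occupy positions 5–6 → average rank (5+6)/2 = 5.5.
The 2 values of 96 occupy positions 7–8 → average rank (7+8)/2 = 7.5.
Gus has value 91 → rank 5.5.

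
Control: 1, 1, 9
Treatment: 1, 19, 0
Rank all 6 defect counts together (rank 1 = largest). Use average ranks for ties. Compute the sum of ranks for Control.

10

Sorted (descending): 19, 9, 1, 1, 1, 0
The 3 values of 1 occupy positions 3–5 → average rank 4.
Control values → pooled ranks: 1→4, 1→4, 9→2
Rank sum = 4 + 4 + 2 = 10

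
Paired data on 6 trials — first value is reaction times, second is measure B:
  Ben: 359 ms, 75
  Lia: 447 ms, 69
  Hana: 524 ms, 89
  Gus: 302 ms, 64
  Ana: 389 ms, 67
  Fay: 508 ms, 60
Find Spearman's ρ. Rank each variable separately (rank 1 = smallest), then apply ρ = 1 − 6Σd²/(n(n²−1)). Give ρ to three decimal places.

Ranks of variable 1: 2, 4, 6, 1, 3, 5
Ranks of variable 2: 5, 4, 6, 2, 3, 1
d = r₁ − r₂: -3, 0, 0, -1, 0, 4
d²: 9, 0, 0, 1, 0, 16; Σd² = 26
ρ = 1 − 6·26/(6·35) = 1 − 156/210 = 0.257

0.257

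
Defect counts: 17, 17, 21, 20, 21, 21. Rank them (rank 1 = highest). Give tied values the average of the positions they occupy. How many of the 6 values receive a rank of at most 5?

4

Sorted (descending): 21, 21, 21, 20, 17, 17
The 3 values of 21 occupy positions 1–3 → average rank 2.
The 2 values of 17 occupy positions 5–6 → average rank (5+6)/2 = 5.5.
Ranks ≤ 5: {2, 2, 2, 4} → 4 values.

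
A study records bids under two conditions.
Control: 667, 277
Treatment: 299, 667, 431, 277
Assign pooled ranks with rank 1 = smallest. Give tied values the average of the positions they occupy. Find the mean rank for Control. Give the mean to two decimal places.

3.50

Sorted (ascending): 277, 277, 299, 431, 667, 667
The 2 values of 277 occupy positions 1–2 → average rank (1+2)/2 = 1.5.
The 2 values of 667 occupy positions 5–6 → average rank (5+6)/2 = 5.5.
Control values → pooled ranks: 667→5.5, 277→1.5
Mean rank = (5.5 + 1.5) / 2 = 3.50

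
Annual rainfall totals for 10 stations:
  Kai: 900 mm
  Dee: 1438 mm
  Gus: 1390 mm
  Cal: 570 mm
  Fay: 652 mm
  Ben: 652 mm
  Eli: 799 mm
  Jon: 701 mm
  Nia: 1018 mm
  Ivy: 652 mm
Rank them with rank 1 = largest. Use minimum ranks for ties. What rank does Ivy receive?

7

Sorted (descending): 1438, 1390, 1018, 900, 799, 701, 652, 652, 652, 570
The 3 values of 652 occupy positions 7–9 → each gets rank 7.
Ivy has value 652 mm → rank 7.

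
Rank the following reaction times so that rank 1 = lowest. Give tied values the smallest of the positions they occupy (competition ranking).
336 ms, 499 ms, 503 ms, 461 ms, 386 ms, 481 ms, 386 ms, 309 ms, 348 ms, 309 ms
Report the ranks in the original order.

Sorted (ascending): 309, 309, 336, 348, 386, 386, 461, 481, 499, 503
The 2 values of 309 occupy positions 1–2 → each gets rank 1.
The 2 values of 386 occupy positions 5–6 → each gets rank 5.

3, 9, 10, 7, 5, 8, 5, 1, 4, 1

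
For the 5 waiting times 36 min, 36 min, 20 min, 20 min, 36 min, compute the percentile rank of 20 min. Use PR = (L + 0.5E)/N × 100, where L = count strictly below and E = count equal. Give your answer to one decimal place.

20.0

N = 5.
Strictly below 20: 0. Equal to 20: 2.
PR = (0 + 0.5·2)/5 × 100 = 20.0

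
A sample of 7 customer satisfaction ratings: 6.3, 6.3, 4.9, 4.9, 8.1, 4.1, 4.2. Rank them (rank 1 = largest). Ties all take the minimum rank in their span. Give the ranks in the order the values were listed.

2, 2, 4, 4, 1, 7, 6

Sorted (descending): 8.1, 6.3, 6.3, 4.9, 4.9, 4.2, 4.1
The 2 values of 6.3 occupy positions 2–3 → each gets rank 2.
The 2 values of 4.9 occupy positions 4–5 → each gets rank 4.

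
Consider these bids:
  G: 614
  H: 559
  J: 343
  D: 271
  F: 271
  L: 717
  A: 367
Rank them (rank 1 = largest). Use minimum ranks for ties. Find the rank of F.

Sorted (descending): 717, 614, 559, 367, 343, 271, 271
The 2 values of 271 occupy positions 6–7 → each gets rank 6.
F has value 271 → rank 6.

6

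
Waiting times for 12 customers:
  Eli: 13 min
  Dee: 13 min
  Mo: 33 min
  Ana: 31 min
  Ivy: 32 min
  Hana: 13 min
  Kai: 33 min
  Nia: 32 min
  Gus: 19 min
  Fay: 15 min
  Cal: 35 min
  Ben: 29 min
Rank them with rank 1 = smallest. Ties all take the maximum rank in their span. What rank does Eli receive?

Sorted (ascending): 13, 13, 13, 15, 19, 29, 31, 32, 32, 33, 33, 35
The 3 values of 13 occupy positions 1–3 → each gets rank 3.
The 2 values of 32 occupy positions 8–9 → each gets rank 9.
The 2 values of 33 occupy positions 10–11 → each gets rank 11.
Eli has value 13 min → rank 3.

3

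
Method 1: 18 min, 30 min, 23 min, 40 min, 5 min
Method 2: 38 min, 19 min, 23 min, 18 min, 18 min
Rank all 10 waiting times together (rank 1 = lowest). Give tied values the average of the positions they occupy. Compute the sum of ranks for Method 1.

28.5

Sorted (ascending): 5, 18, 18, 18, 19, 23, 23, 30, 38, 40
The 3 values of 18 occupy positions 2–4 → average rank 3.
The 2 values of 23 occupy positions 6–7 → average rank (6+7)/2 = 6.5.
Method 1 values → pooled ranks: 18→3, 30→8, 23→6.5, 40→10, 5→1
Rank sum = 3 + 8 + 6.5 + 10 + 1 = 28.5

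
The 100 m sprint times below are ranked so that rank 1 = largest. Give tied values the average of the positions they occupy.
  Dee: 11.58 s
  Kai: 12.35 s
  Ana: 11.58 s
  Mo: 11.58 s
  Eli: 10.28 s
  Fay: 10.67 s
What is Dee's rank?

3

Sorted (descending): 12.35, 11.58, 11.58, 11.58, 10.67, 10.28
The 3 values of 11.58 occupy positions 2–4 → average rank 3.
Dee has value 11.58 s → rank 3.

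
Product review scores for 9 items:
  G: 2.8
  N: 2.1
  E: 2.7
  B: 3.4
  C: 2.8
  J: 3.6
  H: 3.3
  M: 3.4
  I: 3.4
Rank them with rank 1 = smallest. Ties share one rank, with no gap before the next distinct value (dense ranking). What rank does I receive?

5

Sorted (ascending): 2.1, 2.7, 2.8, 2.8, 3.3, 3.4, 3.4, 3.4, 3.6
The 2 values of 2.8 share dense rank 3.
The 3 values of 3.4 share dense rank 5.
Remaining distinct values take the next consecutive integers.
I has value 3.4 → rank 5.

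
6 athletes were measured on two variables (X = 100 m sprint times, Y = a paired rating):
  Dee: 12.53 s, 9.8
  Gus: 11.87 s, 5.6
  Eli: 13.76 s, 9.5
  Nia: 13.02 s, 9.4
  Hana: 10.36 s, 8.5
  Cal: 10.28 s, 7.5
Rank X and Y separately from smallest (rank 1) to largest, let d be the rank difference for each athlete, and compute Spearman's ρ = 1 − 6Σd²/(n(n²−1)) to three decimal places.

0.657

Ranks of variable 1: 4, 3, 6, 5, 2, 1
Ranks of variable 2: 6, 1, 5, 4, 3, 2
d = r₁ − r₂: -2, 2, 1, 1, -1, -1
d²: 4, 4, 1, 1, 1, 1; Σd² = 12
ρ = 1 − 6·12/(6·35) = 1 − 72/210 = 0.657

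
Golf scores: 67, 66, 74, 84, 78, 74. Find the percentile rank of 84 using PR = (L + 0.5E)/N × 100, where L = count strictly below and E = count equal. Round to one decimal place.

91.7

N = 6.
Strictly below 84: 5. Equal to 84: 1.
PR = (5 + 0.5·1)/6 × 100 = 91.7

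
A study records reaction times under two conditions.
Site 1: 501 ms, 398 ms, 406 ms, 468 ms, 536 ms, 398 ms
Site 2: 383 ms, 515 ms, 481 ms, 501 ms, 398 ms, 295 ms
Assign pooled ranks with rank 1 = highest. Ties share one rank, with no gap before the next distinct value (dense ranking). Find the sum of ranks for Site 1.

Sorted (descending): 536, 515, 501, 501, 481, 468, 406, 398, 398, 398, 383, 295
The 2 values of 501 share dense rank 3.
The 3 values of 398 share dense rank 7.
Remaining distinct values take the next consecutive integers.
Site 1 values → pooled ranks: 501→3, 398→7, 406→6, 468→5, 536→1, 398→7
Rank sum = 3 + 7 + 6 + 5 + 1 + 7 = 29

29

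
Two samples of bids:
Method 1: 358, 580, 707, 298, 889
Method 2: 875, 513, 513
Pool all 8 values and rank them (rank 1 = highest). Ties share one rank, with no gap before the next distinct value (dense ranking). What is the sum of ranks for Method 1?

Sorted (descending): 889, 875, 707, 580, 513, 513, 358, 298
The 2 values of 513 share dense rank 5.
Remaining distinct values take the next consecutive integers.
Method 1 values → pooled ranks: 358→6, 580→4, 707→3, 298→7, 889→1
Rank sum = 6 + 4 + 3 + 7 + 1 = 21

21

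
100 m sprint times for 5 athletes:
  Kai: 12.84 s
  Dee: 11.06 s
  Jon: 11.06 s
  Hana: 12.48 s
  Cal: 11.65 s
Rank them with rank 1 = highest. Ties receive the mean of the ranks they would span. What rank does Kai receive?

1

Sorted (descending): 12.84, 12.48, 11.65, 11.06, 11.06
The 2 values of 11.06 occupy positions 4–5 → average rank (4+5)/2 = 4.5.
Kai has value 12.84 s → rank 1.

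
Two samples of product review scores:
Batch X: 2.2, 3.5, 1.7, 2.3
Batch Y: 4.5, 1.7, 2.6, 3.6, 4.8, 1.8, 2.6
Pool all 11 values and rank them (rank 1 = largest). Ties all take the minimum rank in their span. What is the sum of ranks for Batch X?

Sorted (descending): 4.8, 4.5, 3.6, 3.5, 2.6, 2.6, 2.3, 2.2, 1.8, 1.7, 1.7
The 2 values of 2.6 occupy positions 5–6 → each gets rank 5.
The 2 values of 1.7 occupy positions 10–11 → each gets rank 10.
Batch X values → pooled ranks: 2.2→8, 3.5→4, 1.7→10, 2.3→7
Rank sum = 8 + 4 + 10 + 7 = 29

29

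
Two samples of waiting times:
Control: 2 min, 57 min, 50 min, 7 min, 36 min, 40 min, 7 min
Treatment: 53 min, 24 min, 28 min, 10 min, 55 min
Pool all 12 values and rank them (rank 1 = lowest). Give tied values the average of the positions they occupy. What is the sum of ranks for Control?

Sorted (ascending): 2, 7, 7, 10, 24, 28, 36, 40, 50, 53, 55, 57
The 2 values of 7 occupy positions 2–3 → average rank (2+3)/2 = 2.5.
Control values → pooled ranks: 2→1, 57→12, 50→9, 7→2.5, 36→7, 40→8, 7→2.5
Rank sum = 1 + 12 + 9 + 2.5 + 7 + 8 + 2.5 = 42

42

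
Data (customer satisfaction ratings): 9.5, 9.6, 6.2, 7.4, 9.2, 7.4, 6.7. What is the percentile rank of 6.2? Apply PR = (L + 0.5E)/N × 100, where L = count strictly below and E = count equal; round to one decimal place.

N = 7.
Strictly below 6.2: 0. Equal to 6.2: 1.
PR = (0 + 0.5·1)/7 × 100 = 7.1

7.1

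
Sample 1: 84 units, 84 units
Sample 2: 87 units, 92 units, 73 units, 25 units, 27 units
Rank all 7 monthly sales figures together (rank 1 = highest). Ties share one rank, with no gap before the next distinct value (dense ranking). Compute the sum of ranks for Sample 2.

18

Sorted (descending): 92, 87, 84, 84, 73, 27, 25
The 2 values of 84 share dense rank 3.
Remaining distinct values take the next consecutive integers.
Sample 2 values → pooled ranks: 87→2, 92→1, 73→4, 25→6, 27→5
Rank sum = 2 + 1 + 4 + 6 + 5 = 18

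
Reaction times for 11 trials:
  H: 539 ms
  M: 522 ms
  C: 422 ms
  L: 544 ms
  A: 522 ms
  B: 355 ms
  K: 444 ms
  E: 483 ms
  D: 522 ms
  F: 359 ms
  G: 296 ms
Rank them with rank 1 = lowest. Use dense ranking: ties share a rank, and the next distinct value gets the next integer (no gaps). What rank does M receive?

Sorted (ascending): 296, 355, 359, 422, 444, 483, 522, 522, 522, 539, 544
The 3 values of 522 share dense rank 7.
Remaining distinct values take the next consecutive integers.
M has value 522 ms → rank 7.

7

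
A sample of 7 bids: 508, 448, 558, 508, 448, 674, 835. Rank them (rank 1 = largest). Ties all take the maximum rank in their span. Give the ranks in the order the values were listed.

Sorted (descending): 835, 674, 558, 508, 508, 448, 448
The 2 values of 508 occupy positions 4–5 → each gets rank 5.
The 2 values of 448 occupy positions 6–7 → each gets rank 7.

5, 7, 3, 5, 7, 2, 1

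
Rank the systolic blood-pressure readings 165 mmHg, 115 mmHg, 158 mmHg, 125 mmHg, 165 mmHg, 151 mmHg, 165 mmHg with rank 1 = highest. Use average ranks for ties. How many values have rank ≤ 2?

Sorted (descending): 165, 165, 165, 158, 151, 125, 115
The 3 values of 165 occupy positions 1–3 → average rank 2.
Ranks ≤ 2: {2, 2, 2} → 3 values.

3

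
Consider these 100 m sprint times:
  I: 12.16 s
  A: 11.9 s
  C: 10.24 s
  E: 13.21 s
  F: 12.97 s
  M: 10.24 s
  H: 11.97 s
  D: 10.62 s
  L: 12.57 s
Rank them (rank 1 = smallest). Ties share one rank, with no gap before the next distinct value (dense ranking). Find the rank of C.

Sorted (ascending): 10.24, 10.24, 10.62, 11.9, 11.97, 12.16, 12.57, 12.97, 13.21
The 2 values of 10.24 share dense rank 1.
Remaining distinct values take the next consecutive integers.
C has value 10.24 s → rank 1.

1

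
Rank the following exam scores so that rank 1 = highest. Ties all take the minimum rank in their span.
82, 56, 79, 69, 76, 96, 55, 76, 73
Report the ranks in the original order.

Sorted (descending): 96, 82, 79, 76, 76, 73, 69, 56, 55
The 2 values of 76 occupy positions 4–5 → each gets rank 4.

2, 8, 3, 7, 4, 1, 9, 4, 6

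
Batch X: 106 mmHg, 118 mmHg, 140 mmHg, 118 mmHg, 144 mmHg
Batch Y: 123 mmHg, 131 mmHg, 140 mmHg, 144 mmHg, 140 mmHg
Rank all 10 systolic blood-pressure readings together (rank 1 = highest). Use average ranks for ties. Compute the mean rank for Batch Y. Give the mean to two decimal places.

Sorted (descending): 144, 144, 140, 140, 140, 131, 123, 118, 118, 106
The 2 values of 144 occupy positions 1–2 → average rank (1+2)/2 = 1.5.
The 3 values of 140 occupy positions 3–5 → average rank 4.
The 2 values of 118 occupy positions 8–9 → average rank (8+9)/2 = 8.5.
Batch Y values → pooled ranks: 123→7, 131→6, 140→4, 144→1.5, 140→4
Mean rank = (7 + 6 + 4 + 1.5 + 4) / 5 = 4.50

4.50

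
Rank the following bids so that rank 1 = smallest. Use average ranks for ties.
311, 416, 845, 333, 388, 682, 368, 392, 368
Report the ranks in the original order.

1, 7, 9, 2, 5, 8, 3.5, 6, 3.5

Sorted (ascending): 311, 333, 368, 368, 388, 392, 416, 682, 845
The 2 values of 368 occupy positions 3–4 → average rank (3+4)/2 = 3.5.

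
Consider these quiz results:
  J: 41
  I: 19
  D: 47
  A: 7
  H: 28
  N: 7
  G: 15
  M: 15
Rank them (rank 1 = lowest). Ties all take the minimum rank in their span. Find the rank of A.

1

Sorted (ascending): 7, 7, 15, 15, 19, 28, 41, 47
The 2 values of 7 occupy positions 1–2 → each gets rank 1.
The 2 values of 15 occupy positions 3–4 → each gets rank 3.
A has value 7 → rank 1.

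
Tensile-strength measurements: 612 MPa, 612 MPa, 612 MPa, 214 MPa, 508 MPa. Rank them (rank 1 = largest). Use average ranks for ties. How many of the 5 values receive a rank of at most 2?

3

Sorted (descending): 612, 612, 612, 508, 214
The 3 values of 612 occupy positions 1–3 → average rank 2.
Ranks ≤ 2: {2, 2, 2} → 3 values.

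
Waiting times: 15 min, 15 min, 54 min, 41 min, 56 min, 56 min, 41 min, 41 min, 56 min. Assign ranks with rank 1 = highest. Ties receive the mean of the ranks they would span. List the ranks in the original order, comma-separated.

8.5, 8.5, 4, 6, 2, 2, 6, 6, 2

Sorted (descending): 56, 56, 56, 54, 41, 41, 41, 15, 15
The 3 values of 56 occupy positions 1–3 → average rank 2.
The 3 values of 41 occupy positions 5–7 → average rank 6.
The 2 values of 15 occupy positions 8–9 → average rank (8+9)/2 = 8.5.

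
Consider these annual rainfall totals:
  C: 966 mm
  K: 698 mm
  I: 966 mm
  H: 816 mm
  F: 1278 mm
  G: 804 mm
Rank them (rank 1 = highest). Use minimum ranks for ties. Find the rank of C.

2

Sorted (descending): 1278, 966, 966, 816, 804, 698
The 2 values of 966 occupy positions 2–3 → each gets rank 2.
C has value 966 mm → rank 2.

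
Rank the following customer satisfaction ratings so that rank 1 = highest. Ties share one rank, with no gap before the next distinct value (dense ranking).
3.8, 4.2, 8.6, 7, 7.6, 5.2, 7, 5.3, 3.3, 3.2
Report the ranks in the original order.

7, 6, 1, 3, 2, 5, 3, 4, 8, 9

Sorted (descending): 8.6, 7.6, 7, 7, 5.3, 5.2, 4.2, 3.8, 3.3, 3.2
The 2 values of 7 share dense rank 3.
Remaining distinct values take the next consecutive integers.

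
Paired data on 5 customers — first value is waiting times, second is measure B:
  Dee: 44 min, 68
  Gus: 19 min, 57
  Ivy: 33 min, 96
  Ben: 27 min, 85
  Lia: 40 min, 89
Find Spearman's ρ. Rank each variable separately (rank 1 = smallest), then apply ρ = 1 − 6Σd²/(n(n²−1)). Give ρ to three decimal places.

0.300

Ranks of variable 1: 5, 1, 3, 2, 4
Ranks of variable 2: 2, 1, 5, 3, 4
d = r₁ − r₂: 3, 0, -2, -1, 0
d²: 9, 0, 4, 1, 0; Σd² = 14
ρ = 1 − 6·14/(5·24) = 1 − 84/120 = 0.300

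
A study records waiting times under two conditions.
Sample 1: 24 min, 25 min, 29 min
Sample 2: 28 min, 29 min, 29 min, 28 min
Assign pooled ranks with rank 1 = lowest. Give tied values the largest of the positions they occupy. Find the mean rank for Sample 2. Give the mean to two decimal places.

5.50

Sorted (ascending): 24, 25, 28, 28, 29, 29, 29
The 2 values of 28 occupy positions 3–4 → each gets rank 4.
The 3 values of 29 occupy positions 5–7 → each gets rank 7.
Sample 2 values → pooled ranks: 28→4, 29→7, 29→7, 28→4
Mean rank = (4 + 7 + 7 + 4) / 4 = 5.50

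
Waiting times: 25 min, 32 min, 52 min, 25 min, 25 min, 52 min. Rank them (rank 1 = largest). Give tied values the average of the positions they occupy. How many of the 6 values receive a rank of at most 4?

Sorted (descending): 52, 52, 32, 25, 25, 25
The 2 values of 52 occupy positions 1–2 → average rank (1+2)/2 = 1.5.
The 3 values of 25 occupy positions 4–6 → average rank 5.
Ranks ≤ 4: {1.5, 1.5, 3} → 3 values.

3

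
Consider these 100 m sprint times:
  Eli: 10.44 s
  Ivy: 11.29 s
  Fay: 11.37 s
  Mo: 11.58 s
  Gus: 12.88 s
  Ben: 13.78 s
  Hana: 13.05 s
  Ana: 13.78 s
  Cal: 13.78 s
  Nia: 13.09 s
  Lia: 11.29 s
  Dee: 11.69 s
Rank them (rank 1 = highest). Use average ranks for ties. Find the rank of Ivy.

Sorted (descending): 13.78, 13.78, 13.78, 13.09, 13.05, 12.88, 11.69, 11.58, 11.37, 11.29, 11.29, 10.44
The 3 values of 13.78 occupy positions 1–3 → average rank 2.
The 2 values of 11.29 occupy positions 10–11 → average rank (10+11)/2 = 10.5.
Ivy has value 11.29 s → rank 10.5.

10.5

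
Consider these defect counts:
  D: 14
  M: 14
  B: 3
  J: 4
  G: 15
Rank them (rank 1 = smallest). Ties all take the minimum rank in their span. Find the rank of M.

3

Sorted (ascending): 3, 4, 14, 14, 15
The 2 values of 14 occupy positions 3–4 → each gets rank 3.
M has value 14 → rank 3.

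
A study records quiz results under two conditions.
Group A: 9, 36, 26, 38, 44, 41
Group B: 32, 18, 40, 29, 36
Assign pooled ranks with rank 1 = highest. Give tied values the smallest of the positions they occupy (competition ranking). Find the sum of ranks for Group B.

33

Sorted (descending): 44, 41, 40, 38, 36, 36, 32, 29, 26, 18, 9
The 2 values of 36 occupy positions 5–6 → each gets rank 5.
Group B values → pooled ranks: 32→7, 18→10, 40→3, 29→8, 36→5
Rank sum = 7 + 10 + 3 + 8 + 5 = 33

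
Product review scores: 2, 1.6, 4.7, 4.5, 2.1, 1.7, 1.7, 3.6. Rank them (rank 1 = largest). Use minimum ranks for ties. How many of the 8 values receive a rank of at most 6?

Sorted (descending): 4.7, 4.5, 3.6, 2.1, 2, 1.7, 1.7, 1.6
The 2 values of 1.7 occupy positions 6–7 → each gets rank 6.
Ranks ≤ 6: {1, 2, 3, 4, 5, 6, 6} → 7 values.

7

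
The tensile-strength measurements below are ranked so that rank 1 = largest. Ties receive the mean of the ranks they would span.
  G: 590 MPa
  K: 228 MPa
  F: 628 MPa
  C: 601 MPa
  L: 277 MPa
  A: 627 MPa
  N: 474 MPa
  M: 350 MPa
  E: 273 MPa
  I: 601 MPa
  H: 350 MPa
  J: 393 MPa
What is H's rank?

8.5

Sorted (descending): 628, 627, 601, 601, 590, 474, 393, 350, 350, 277, 273, 228
The 2 values of 601 occupy positions 3–4 → average rank (3+4)/2 = 3.5.
The 2 values of 350 occupy positions 8–9 → average rank (8+9)/2 = 8.5.
H has value 350 MPa → rank 8.5.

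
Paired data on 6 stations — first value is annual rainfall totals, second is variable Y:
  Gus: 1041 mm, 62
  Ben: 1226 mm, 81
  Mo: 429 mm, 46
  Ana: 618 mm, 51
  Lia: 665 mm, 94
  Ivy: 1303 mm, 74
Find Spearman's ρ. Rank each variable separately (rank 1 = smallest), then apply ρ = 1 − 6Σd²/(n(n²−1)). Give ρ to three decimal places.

Ranks of variable 1: 4, 5, 1, 2, 3, 6
Ranks of variable 2: 3, 5, 1, 2, 6, 4
d = r₁ − r₂: 1, 0, 0, 0, -3, 2
d²: 1, 0, 0, 0, 9, 4; Σd² = 14
ρ = 1 − 6·14/(6·35) = 1 − 84/210 = 0.600

0.600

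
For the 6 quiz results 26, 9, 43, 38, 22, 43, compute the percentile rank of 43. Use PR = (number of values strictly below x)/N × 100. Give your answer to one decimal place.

N = 6.
Strictly below 43: 4. Equal to 43: 2.
PR = 4/6 × 100 = 66.7

66.7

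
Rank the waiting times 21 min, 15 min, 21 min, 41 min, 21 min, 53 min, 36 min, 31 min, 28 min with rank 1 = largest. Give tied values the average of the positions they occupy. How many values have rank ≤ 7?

Sorted (descending): 53, 41, 36, 31, 28, 21, 21, 21, 15
The 3 values of 21 occupy positions 6–8 → average rank 7.
Ranks ≤ 7: {1, 2, 3, 4, 5, 7, 7, 7} → 8 values.

8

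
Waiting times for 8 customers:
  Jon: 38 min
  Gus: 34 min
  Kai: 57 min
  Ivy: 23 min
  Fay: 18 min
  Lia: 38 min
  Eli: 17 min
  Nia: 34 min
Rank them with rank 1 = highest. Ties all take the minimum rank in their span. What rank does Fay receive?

Sorted (descending): 57, 38, 38, 34, 34, 23, 18, 17
The 2 values of 38 occupy positions 2–3 → each gets rank 2.
The 2 values of 34 occupy positions 4–5 → each gets rank 4.
Fay has value 18 min → rank 7.

7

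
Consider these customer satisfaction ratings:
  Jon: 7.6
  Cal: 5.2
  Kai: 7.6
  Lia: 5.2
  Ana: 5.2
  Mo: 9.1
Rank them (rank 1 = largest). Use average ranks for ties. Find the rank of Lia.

5

Sorted (descending): 9.1, 7.6, 7.6, 5.2, 5.2, 5.2
The 2 values of 7.6 occupy positions 2–3 → average rank (2+3)/2 = 2.5.
The 3 values of 5.2 occupy positions 4–6 → average rank 5.
Lia has value 5.2 → rank 5.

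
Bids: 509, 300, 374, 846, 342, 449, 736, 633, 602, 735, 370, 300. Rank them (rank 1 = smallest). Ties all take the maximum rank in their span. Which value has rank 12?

Sorted (ascending): 300, 300, 342, 370, 374, 449, 509, 602, 633, 735, 736, 846
The 2 values of 300 occupy positions 1–2 → each gets rank 2.
Rank 12 → value 846.

846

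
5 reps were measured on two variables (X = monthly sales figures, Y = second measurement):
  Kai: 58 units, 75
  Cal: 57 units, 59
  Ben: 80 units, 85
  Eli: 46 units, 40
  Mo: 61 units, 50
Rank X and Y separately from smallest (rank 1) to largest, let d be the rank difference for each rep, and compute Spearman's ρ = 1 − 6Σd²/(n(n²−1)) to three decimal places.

0.700

Ranks of variable 1: 3, 2, 5, 1, 4
Ranks of variable 2: 4, 3, 5, 1, 2
d = r₁ − r₂: -1, -1, 0, 0, 2
d²: 1, 1, 0, 0, 4; Σd² = 6
ρ = 1 − 6·6/(5·24) = 1 − 36/120 = 0.700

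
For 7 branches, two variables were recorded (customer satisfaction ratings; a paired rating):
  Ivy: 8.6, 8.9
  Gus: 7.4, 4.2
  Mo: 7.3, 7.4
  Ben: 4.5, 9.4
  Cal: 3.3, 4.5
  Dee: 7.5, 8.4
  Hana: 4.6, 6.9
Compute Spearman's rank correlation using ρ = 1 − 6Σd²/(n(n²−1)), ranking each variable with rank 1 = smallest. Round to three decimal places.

0.214

Ranks of variable 1: 7, 5, 4, 2, 1, 6, 3
Ranks of variable 2: 6, 1, 4, 7, 2, 5, 3
d = r₁ − r₂: 1, 4, 0, -5, -1, 1, 0
d²: 1, 16, 0, 25, 1, 1, 0; Σd² = 44
ρ = 1 − 6·44/(7·48) = 1 − 264/336 = 0.214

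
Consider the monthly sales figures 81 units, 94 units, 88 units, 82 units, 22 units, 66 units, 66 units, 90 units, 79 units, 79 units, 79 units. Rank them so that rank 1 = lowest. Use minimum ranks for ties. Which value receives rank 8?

82

Sorted (ascending): 22, 66, 66, 79, 79, 79, 81, 82, 88, 90, 94
The 2 values of 66 occupy positions 2–3 → each gets rank 2.
The 3 values of 79 occupy positions 4–6 → each gets rank 4.
Rank 8 → value 82.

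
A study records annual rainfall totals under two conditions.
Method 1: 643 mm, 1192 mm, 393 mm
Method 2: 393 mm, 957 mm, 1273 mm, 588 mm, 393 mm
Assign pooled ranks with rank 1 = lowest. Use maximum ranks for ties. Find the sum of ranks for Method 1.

Sorted (ascending): 393, 393, 393, 588, 643, 957, 1192, 1273
The 3 values of 393 occupy positions 1–3 → each gets rank 3.
Method 1 values → pooled ranks: 643→5, 1192→7, 393→3
Rank sum = 5 + 7 + 3 = 15

15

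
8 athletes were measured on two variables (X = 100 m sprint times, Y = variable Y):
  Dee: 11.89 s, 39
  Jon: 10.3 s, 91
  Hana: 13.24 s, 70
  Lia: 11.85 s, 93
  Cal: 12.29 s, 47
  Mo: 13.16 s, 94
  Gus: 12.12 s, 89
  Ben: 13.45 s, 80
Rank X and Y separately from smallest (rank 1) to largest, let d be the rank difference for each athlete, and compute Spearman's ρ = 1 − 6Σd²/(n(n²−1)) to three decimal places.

-0.190

Ranks of variable 1: 3, 1, 7, 2, 5, 6, 4, 8
Ranks of variable 2: 1, 6, 3, 7, 2, 8, 5, 4
d = r₁ − r₂: 2, -5, 4, -5, 3, -2, -1, 4
d²: 4, 25, 16, 25, 9, 4, 1, 16; Σd² = 100
ρ = 1 − 6·100/(8·63) = 1 − 600/504 = -0.190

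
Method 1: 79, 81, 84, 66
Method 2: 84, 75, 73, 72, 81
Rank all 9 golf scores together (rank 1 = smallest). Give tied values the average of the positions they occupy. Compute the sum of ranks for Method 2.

24

Sorted (ascending): 66, 72, 73, 75, 79, 81, 81, 84, 84
The 2 values of 81 occupy positions 6–7 → average rank (6+7)/2 = 6.5.
The 2 values of 84 occupy positions 8–9 → average rank (8+9)/2 = 8.5.
Method 2 values → pooled ranks: 84→8.5, 75→4, 73→3, 72→2, 81→6.5
Rank sum = 8.5 + 4 + 3 + 2 + 6.5 = 24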